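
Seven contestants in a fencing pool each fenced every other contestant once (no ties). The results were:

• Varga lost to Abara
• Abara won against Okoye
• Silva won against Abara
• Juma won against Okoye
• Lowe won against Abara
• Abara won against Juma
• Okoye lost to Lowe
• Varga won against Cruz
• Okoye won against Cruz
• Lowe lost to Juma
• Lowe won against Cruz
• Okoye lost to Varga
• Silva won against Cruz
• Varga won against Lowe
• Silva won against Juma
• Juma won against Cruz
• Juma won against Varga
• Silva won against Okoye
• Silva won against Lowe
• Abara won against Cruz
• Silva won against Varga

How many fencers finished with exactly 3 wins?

Win totals: Silva 6, Okoye 1, Abara 4, Lowe 3, Juma 4, Varga 3, Cruz 0.
Exactly 3: Lowe, Varga — 2 fencers.

2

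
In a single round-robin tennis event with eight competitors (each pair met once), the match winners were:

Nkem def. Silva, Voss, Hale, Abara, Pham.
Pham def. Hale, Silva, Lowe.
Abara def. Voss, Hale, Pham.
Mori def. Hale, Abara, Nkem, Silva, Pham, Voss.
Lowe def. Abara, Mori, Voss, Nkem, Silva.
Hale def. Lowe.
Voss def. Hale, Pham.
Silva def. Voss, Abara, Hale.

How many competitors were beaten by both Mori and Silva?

Mori beat: Hale, Pham, Abara, Nkem, Silva, Voss.
Silva beat: Hale, Abara, Voss.
Both beat: Hale, Abara, Voss — 3.

3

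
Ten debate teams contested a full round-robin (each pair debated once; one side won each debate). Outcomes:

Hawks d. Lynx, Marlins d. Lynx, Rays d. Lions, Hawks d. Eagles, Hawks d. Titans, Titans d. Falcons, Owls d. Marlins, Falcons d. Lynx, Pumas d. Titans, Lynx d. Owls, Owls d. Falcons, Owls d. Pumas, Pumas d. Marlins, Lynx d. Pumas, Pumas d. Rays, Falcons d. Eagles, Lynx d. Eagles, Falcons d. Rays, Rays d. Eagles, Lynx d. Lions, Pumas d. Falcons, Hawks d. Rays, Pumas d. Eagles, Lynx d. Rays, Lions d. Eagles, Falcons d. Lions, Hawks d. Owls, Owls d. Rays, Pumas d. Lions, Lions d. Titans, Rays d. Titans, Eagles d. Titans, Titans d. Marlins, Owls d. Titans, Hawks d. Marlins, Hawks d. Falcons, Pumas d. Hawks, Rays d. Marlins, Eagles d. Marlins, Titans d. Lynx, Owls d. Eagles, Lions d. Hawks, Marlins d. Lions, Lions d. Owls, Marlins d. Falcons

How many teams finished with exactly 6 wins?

1

Win totals: Pumas 7, Marlins 3, Titans 3, Lynx 5, Eagles 2, Falcons 4, Hawks 7, Owls 6, Rays 4, Lions 4.
Exactly 6: Owls — 1 team.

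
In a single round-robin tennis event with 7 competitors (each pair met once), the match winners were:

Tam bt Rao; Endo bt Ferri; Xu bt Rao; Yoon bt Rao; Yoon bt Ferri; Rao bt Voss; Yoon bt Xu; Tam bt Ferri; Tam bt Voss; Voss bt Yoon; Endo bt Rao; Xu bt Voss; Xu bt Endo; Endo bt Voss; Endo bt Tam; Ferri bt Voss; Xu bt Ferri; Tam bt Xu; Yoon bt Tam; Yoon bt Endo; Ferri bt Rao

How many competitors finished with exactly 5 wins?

Win totals: Endo 4, Ferri 2, Voss 1, Tam 4, Xu 4, Rao 1, Yoon 5.
Exactly 5: Yoon — 1 competitor.

1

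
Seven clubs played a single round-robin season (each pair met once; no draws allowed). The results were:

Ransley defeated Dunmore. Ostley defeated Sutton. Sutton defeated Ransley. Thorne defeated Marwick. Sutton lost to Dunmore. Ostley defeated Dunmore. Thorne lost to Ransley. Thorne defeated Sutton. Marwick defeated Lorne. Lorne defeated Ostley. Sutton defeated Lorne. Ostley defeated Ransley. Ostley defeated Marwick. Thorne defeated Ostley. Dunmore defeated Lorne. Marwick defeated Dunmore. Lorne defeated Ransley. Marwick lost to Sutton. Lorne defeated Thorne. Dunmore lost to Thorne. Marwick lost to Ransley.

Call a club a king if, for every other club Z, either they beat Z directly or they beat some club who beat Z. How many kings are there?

Ransley reaches everyone (king).
Dunmore reaches everyone (king).
Thorne reaches everyone (king).
Lorne reaches everyone (king).
Ostley reaches everyone (king).
Sutton reaches everyone (king).
Marwick reaches everyone (king).
Kings: Ransley, Dunmore, Thorne, Lorne, Ostley, Sutton, Marwick — 7.

7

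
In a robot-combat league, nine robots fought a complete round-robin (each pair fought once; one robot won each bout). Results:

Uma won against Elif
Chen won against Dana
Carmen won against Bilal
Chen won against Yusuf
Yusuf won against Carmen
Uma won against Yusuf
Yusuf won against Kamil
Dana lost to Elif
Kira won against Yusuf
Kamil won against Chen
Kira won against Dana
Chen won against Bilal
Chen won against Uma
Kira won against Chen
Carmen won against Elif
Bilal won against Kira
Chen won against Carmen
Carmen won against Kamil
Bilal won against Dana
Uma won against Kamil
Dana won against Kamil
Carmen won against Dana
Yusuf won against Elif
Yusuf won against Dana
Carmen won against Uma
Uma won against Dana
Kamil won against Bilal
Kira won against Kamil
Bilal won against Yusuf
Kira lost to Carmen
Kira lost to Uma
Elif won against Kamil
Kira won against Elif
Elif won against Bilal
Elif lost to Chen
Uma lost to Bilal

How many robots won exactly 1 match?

Win totals: Carmen 6, Chen 6, Kira 5, Elif 3, Dana 1, Yusuf 4, Kamil 2, Bilal 4, Uma 5.
Exactly 1: Dana — 1 robot.

1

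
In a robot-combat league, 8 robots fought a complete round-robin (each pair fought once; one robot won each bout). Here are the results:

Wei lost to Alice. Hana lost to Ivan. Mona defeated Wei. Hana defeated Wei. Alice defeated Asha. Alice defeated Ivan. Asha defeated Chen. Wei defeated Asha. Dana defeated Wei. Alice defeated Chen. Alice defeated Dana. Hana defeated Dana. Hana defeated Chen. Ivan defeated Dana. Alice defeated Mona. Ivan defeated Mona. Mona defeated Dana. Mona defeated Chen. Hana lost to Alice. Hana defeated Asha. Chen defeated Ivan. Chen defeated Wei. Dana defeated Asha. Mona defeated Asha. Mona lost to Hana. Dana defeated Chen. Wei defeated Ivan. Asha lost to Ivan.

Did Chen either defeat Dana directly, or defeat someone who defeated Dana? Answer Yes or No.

Yes

Chen did not beat Dana directly.
Chen beat Ivan, Wei. Of those, Ivan beat Dana.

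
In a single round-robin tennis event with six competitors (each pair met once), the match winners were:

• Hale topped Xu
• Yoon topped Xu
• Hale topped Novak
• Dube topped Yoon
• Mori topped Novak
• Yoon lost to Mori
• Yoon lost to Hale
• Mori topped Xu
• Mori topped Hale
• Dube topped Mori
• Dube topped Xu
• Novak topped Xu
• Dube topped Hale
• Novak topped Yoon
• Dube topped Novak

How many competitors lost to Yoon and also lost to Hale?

Yoon beat: Xu.
Hale beat: Xu, Novak, Yoon.
Both beat: Xu — 1.

1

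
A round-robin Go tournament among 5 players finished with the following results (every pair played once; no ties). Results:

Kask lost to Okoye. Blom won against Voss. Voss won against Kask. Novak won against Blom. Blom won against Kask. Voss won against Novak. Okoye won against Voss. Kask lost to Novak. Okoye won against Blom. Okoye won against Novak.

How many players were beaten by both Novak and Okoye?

Novak beat: Kask, Blom.
Okoye beat: Voss, Kask, Novak, Blom.
Both beat: Kask, Blom — 2.

2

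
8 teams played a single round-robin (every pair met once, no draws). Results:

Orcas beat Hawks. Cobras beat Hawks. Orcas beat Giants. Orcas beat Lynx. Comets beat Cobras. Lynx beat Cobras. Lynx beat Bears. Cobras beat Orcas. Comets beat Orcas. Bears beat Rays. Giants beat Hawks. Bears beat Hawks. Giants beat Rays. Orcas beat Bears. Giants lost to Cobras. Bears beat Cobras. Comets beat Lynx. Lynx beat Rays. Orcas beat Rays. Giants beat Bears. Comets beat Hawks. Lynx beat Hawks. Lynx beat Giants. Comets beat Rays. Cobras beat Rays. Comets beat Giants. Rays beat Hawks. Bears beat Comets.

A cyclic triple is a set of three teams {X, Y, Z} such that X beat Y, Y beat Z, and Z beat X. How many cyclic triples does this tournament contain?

6

Win totals: Cobras 4, Hawks 0, Rays 1, Orcas 5, Lynx 5, Giants 3, Comets 6, Bears 4.
A team with w wins dominates both others in C(w,2) triples; summing gives 6 + 0 + 0 + 10 + 10 + 3 + 15 + 6 = 50 transitive triples.
Total triples C(8,3) = 56, so cyclic triples = 56 − 50 = 6.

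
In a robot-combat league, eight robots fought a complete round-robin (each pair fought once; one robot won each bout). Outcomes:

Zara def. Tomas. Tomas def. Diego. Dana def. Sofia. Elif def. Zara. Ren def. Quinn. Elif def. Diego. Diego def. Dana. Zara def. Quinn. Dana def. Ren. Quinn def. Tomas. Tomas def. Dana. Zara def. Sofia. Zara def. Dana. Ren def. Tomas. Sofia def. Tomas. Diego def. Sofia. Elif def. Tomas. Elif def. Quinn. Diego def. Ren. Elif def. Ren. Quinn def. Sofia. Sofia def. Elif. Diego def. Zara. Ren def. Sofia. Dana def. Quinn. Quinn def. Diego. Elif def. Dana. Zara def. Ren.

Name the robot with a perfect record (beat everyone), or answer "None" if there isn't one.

Highest win total is Elif with 6 (out of 7 possible).
Elif lost to Sofia, so no robot went undefeated.

None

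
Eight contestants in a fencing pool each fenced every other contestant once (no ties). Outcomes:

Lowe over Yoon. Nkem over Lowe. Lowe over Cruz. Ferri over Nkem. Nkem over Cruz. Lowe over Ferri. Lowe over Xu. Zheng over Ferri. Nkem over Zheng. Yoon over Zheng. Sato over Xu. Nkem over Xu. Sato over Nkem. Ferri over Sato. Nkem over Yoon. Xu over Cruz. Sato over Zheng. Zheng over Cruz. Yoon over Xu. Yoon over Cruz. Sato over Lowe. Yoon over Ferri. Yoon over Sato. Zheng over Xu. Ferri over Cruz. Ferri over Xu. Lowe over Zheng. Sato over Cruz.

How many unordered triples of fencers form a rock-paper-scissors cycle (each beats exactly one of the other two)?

Win totals: Cruz 0, Xu 1, Ferri 4, Lowe 5, Yoon 5, Nkem 5, Sato 5, Zheng 3.
A fencer with w wins dominates both others in C(w,2) triples; summing gives 0 + 0 + 6 + 10 + 10 + 10 + 10 + 3 = 49 transitive triples.
Total triples C(8,3) = 56, so cyclic triples = 56 − 49 = 7.

7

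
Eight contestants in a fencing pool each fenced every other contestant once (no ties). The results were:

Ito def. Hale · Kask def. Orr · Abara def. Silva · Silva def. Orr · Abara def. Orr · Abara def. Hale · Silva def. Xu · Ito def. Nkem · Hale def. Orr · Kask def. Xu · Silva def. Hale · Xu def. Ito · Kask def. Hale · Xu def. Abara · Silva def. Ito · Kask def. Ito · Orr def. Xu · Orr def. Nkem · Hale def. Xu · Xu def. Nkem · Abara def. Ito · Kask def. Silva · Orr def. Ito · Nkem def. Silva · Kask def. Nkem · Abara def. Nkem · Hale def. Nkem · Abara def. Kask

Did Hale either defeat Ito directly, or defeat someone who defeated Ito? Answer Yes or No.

Hale did not beat Ito directly.
Hale beat Orr, Nkem, Xu. Of those, Orr beat Ito.

Yes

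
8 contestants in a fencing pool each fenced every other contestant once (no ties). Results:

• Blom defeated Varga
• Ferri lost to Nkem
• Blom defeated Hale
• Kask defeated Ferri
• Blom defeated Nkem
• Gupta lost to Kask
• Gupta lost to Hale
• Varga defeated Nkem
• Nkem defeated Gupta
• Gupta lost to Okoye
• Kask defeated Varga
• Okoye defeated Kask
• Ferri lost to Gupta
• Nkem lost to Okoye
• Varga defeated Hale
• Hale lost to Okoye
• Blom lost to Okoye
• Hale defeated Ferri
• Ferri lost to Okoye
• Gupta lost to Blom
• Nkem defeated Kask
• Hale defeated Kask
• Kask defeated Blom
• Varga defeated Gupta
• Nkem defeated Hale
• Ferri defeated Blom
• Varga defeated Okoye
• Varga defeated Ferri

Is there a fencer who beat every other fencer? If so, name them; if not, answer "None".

Highest win total is Okoye with 6 (out of 7 possible).
Okoye lost to Varga, so no fencer went undefeated.

None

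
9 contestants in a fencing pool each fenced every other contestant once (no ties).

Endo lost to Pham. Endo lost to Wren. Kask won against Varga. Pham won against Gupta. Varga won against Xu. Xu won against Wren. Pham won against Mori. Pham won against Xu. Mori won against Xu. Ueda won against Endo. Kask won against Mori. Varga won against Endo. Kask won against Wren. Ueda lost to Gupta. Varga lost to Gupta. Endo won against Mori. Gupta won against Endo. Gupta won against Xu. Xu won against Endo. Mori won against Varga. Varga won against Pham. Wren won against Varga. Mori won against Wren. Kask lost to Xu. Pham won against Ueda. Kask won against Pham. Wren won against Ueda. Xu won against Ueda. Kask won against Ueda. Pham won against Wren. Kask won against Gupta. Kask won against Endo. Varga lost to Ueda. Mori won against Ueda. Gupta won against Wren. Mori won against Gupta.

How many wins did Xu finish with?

Xu's results: beat Ueda, Wren, Endo, Kask; lost to Mori, Gupta, Pham, Varga.
That is 4 wins.

4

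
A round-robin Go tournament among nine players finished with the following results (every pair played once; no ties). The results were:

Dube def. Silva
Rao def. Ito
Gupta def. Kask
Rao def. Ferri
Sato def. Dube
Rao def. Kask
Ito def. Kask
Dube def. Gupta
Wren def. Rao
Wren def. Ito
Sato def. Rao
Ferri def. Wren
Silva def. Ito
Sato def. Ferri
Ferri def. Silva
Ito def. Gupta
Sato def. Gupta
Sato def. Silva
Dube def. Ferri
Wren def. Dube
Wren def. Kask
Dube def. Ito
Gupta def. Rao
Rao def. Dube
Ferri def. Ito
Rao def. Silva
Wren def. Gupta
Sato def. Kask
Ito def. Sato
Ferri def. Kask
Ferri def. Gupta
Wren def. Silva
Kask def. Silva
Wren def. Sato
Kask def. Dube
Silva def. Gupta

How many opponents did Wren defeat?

Wren's results: beat Sato, Dube, Silva, Ito, Gupta, Kask, Rao; lost to Ferri.
That is 7 wins.

7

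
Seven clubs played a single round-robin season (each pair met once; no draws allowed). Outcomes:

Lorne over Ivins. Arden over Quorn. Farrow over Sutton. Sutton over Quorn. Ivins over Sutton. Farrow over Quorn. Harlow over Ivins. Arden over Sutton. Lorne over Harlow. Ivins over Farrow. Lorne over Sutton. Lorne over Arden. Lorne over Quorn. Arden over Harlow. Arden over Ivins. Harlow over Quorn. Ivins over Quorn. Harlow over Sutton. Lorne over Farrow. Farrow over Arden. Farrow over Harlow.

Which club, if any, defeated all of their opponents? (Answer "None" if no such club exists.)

Lorne

Lorne has 6 wins out of 6 opponents — a perfect record.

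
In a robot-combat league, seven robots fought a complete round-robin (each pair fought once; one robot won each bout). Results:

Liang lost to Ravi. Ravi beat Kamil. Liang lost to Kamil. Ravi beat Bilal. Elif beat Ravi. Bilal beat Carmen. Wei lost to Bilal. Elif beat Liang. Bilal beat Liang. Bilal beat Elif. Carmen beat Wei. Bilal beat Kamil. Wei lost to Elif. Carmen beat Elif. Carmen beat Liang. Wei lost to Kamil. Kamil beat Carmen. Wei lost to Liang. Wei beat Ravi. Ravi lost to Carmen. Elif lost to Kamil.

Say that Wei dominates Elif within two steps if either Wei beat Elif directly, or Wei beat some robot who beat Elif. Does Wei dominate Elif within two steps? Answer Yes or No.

Wei did not beat Elif directly.
Wei beat Ravi, but each of them lost to Elif. No two-step path.

No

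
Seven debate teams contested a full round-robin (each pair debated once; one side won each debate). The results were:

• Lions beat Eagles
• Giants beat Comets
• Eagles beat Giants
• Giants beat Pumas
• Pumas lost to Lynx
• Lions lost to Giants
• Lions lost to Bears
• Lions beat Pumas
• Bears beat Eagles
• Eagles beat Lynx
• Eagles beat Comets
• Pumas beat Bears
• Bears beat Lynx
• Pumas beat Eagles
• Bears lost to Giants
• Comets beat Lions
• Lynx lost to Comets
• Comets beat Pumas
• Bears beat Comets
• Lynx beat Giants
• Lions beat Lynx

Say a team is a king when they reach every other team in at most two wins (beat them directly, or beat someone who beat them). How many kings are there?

7

Comets reaches everyone (king).
Eagles reaches everyone (king).
Giants reaches everyone (king).
Lions reaches everyone (king).
Bears reaches everyone (king).
Lynx reaches everyone (king).
Pumas reaches everyone (king).
Kings: Comets, Eagles, Giants, Lions, Bears, Lynx, Pumas — 7.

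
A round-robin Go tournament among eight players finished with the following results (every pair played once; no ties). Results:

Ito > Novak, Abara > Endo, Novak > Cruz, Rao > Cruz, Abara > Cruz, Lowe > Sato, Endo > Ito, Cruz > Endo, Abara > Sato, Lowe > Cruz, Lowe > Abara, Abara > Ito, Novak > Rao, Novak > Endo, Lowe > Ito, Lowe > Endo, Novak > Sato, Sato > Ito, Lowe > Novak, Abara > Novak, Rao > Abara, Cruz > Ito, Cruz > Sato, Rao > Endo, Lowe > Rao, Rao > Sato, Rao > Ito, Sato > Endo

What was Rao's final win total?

Rao's results: beat Endo, Abara, Cruz, Sato, Ito; lost to Novak, Lowe.
That is 5 wins.

5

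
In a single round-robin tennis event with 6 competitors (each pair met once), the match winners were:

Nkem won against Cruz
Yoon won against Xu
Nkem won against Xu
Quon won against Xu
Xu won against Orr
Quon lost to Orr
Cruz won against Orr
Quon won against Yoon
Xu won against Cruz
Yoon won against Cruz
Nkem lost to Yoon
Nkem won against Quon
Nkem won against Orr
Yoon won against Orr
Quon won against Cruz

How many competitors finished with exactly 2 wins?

1

Win totals: Orr 1, Nkem 4, Xu 2, Yoon 4, Quon 3, Cruz 1.
Exactly 2: Xu — 1 competitor.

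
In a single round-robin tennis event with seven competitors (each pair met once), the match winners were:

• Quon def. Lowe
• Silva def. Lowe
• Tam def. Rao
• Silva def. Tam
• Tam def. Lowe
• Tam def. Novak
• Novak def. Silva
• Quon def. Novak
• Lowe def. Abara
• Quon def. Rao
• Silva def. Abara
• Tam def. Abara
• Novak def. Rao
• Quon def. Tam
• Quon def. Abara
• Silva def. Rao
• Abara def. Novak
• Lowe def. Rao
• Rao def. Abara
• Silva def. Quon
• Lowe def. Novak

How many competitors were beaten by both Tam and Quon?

Tam beat: Lowe, Novak, Rao, Abara.
Quon beat: Lowe, Novak, Tam, Rao, Abara.
Both beat: Lowe, Novak, Rao, Abara — 4.

4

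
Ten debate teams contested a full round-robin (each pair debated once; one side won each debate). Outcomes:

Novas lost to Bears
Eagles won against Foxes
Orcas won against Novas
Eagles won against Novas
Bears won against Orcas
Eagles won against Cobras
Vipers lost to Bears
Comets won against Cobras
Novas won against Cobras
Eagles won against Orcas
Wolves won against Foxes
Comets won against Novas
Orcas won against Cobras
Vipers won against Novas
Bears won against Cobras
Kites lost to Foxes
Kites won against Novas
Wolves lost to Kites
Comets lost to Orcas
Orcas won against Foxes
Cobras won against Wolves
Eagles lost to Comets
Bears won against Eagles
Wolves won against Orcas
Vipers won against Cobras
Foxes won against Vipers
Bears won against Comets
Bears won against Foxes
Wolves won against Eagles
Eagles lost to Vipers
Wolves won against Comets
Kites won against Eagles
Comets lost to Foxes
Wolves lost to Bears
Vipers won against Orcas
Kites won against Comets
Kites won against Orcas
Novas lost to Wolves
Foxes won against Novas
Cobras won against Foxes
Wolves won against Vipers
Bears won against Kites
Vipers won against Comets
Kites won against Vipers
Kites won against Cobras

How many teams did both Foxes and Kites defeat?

3

Foxes beat: Novas, Kites, Comets, Vipers.
Kites beat: Wolves, Eagles, Novas, Comets, Orcas, Cobras, Vipers.
Both beat: Novas, Comets, Vipers — 3.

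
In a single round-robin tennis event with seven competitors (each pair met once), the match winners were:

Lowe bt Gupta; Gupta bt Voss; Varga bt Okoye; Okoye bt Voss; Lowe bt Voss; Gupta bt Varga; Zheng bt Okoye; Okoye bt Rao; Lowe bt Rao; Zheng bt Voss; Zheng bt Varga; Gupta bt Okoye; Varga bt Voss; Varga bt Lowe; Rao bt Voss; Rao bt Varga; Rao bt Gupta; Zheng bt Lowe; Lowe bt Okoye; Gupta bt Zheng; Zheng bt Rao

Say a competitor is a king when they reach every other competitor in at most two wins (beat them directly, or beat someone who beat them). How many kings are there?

Okoye cannot reach Lowe, Zheng in two steps.
Voss cannot reach Okoye, Varga, Gupta, Lowe, Zheng, Rao in two steps.
Varga cannot reach Zheng in two steps.
Gupta reaches everyone (king).
Lowe reaches everyone (king).
Zheng reaches everyone (king).
Rao reaches everyone (king).
Kings: Gupta, Lowe, Zheng, Rao — 4.

4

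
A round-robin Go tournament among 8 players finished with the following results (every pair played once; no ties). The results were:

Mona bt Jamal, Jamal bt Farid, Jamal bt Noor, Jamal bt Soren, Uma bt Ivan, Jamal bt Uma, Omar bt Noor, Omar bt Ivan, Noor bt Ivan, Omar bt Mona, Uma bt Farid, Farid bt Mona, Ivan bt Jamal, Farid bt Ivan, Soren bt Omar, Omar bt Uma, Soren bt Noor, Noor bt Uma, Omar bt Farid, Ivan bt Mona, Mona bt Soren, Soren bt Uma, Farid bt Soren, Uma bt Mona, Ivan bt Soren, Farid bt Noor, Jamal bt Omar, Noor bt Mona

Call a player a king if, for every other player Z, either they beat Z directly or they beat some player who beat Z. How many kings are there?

4

Farid reaches everyone (king).
Mona cannot reach Ivan in two steps.
Omar reaches everyone (king).
Soren cannot reach Jamal in two steps.
Ivan reaches everyone (king).
Noor cannot reach Omar in two steps.
Uma cannot reach Omar in two steps.
Jamal reaches everyone (king).
Kings: Farid, Omar, Ivan, Jamal — 4.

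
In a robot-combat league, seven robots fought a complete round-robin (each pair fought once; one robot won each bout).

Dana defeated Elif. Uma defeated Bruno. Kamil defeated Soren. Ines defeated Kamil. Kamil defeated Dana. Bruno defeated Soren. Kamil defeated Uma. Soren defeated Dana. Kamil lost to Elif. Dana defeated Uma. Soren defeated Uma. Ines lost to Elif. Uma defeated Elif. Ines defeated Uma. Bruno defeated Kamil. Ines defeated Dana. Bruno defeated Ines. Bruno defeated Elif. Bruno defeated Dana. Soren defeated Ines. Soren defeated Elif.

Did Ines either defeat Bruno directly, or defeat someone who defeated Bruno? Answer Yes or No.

Ines did not beat Bruno directly.
Ines beat Kamil, Dana, Uma. Of those, Uma beat Bruno.

Yes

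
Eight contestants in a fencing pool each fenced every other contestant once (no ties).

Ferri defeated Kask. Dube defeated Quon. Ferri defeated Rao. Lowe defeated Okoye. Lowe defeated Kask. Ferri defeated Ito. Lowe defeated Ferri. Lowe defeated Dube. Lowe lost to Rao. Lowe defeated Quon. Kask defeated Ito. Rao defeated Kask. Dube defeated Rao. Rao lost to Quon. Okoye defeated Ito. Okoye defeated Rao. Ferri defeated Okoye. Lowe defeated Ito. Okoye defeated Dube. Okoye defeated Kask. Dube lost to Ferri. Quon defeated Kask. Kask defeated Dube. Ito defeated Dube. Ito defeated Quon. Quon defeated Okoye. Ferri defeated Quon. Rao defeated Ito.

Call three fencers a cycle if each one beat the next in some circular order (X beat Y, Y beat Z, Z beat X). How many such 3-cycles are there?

11

Win totals: Okoye 4, Ito 2, Kask 2, Dube 2, Quon 3, Ferri 6, Lowe 6, Rao 3.
A fencer with w wins dominates both others in C(w,2) triples; summing gives 6 + 1 + 1 + 1 + 3 + 15 + 15 + 3 = 45 transitive triples.
Total triples C(8,3) = 56, so cyclic triples = 56 − 45 = 11.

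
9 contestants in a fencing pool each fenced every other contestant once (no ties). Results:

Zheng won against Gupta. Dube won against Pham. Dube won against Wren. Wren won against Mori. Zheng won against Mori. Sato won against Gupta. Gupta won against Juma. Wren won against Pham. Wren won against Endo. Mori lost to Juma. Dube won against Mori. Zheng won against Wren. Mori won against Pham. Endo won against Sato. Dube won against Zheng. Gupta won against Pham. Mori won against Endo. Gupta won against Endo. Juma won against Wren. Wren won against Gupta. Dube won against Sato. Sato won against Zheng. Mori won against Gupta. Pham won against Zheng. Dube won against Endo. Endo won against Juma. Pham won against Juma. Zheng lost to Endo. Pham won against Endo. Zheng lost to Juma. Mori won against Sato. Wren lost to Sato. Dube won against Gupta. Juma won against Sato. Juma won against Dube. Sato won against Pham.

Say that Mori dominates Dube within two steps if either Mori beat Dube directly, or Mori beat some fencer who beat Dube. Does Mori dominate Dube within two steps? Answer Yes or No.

Mori did not beat Dube directly.
Mori beat Gupta, Endo, Pham, Sato, but each of them lost to Dube. No two-step path.

No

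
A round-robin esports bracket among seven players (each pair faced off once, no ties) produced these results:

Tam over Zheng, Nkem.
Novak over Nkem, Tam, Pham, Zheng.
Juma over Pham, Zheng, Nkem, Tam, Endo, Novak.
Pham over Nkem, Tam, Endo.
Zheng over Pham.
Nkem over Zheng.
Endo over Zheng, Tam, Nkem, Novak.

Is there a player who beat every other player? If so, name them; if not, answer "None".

Juma

Juma has 6 wins out of 6 opponents — a perfect record.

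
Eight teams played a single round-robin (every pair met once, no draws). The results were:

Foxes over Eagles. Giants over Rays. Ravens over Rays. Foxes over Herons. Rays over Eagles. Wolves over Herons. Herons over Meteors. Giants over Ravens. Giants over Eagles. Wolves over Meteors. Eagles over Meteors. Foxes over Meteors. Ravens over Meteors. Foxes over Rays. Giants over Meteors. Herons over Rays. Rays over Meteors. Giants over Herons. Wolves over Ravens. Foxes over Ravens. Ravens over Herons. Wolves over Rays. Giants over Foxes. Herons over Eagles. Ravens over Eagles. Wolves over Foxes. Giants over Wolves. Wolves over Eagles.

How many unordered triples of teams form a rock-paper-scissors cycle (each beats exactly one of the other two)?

0

Win totals: Giants 7, Ravens 4, Herons 3, Rays 2, Wolves 6, Meteors 0, Eagles 1, Foxes 5.
A team with w wins dominates both others in C(w,2) triples; summing gives 21 + 6 + 3 + 1 + 15 + 0 + 0 + 10 = 56 transitive triples.
Total triples C(8,3) = 56, so cyclic triples = 56 − 56 = 0.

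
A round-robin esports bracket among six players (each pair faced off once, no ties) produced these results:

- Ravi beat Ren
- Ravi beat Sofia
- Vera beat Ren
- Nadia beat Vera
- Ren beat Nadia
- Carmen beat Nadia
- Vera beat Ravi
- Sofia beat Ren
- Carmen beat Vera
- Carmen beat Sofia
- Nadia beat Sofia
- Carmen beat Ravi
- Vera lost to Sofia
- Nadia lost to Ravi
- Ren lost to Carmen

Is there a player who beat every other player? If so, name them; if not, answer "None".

Carmen has 5 wins out of 5 opponents — a perfect record.

Carmen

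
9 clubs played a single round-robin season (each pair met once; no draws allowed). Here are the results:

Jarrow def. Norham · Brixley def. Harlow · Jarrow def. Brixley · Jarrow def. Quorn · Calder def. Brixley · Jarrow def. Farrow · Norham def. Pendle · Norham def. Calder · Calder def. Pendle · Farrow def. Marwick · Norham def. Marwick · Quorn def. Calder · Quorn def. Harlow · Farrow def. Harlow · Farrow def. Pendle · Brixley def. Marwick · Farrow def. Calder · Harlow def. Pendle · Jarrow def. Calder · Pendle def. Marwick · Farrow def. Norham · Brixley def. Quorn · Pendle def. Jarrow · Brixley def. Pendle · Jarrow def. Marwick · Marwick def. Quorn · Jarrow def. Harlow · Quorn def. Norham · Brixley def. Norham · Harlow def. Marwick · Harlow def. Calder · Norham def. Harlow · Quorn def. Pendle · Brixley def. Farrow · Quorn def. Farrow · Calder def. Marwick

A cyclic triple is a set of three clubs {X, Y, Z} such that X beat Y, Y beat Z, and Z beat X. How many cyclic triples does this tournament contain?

Win totals: Jarrow 7, Marwick 1, Pendle 2, Norham 4, Harlow 3, Brixley 6, Quorn 5, Farrow 5, Calder 3.
A club with w wins dominates both others in C(w,2) triples; summing gives 21 + 0 + 1 + 6 + 3 + 15 + 10 + 10 + 3 = 69 transitive triples.
Total triples C(9,3) = 84, so cyclic triples = 84 − 69 = 15.

15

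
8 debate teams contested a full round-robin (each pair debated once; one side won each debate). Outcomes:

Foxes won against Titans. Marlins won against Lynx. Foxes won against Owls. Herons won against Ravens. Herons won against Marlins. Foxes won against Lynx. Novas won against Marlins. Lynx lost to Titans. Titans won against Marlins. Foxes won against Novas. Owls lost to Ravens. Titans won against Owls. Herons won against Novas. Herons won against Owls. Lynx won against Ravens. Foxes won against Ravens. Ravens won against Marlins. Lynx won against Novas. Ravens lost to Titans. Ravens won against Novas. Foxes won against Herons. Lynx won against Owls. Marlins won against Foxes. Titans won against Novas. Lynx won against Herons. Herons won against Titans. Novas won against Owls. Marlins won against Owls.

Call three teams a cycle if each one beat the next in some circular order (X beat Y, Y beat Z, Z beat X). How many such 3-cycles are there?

Win totals: Titans 5, Marlins 3, Foxes 6, Ravens 3, Owls 0, Novas 2, Lynx 4, Herons 5.
A team with w wins dominates both others in C(w,2) triples; summing gives 10 + 3 + 15 + 3 + 0 + 1 + 6 + 10 = 48 transitive triples.
Total triples C(8,3) = 56, so cyclic triples = 56 − 48 = 8.

8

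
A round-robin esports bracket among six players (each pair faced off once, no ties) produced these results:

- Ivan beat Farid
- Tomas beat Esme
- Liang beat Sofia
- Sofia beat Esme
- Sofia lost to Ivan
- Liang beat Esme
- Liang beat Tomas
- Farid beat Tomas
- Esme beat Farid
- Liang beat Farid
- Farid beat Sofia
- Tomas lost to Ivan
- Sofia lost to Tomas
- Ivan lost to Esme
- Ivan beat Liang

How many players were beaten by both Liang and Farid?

2

Liang beat: Tomas, Sofia, Esme, Farid.
Farid beat: Tomas, Sofia.
Both beat: Tomas, Sofia — 2.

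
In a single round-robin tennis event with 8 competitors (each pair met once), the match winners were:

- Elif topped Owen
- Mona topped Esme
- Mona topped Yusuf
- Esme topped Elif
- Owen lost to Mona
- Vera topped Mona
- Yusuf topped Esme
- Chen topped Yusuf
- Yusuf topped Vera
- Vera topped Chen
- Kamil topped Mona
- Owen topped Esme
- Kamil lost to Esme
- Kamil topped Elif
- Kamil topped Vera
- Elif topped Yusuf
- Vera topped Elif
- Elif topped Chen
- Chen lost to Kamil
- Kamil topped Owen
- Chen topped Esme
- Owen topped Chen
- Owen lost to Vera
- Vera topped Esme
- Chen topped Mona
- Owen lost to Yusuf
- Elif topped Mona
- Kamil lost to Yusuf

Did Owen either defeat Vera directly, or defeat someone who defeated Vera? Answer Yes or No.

No

Owen did not beat Vera directly.
Owen beat Esme, Chen, but each of them lost to Vera. No two-step path.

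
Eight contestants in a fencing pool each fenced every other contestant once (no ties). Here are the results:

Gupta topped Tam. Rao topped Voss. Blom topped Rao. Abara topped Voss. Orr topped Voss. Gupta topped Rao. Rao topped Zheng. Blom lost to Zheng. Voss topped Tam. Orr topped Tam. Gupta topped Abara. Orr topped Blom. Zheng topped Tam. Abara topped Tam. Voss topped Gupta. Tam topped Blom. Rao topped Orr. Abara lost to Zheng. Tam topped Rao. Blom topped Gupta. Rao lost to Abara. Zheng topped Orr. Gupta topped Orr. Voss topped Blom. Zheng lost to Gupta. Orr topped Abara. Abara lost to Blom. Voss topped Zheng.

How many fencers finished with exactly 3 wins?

Win totals: Gupta 5, Rao 3, Zheng 4, Voss 4, Abara 3, Orr 4, Blom 3, Tam 2.
Exactly 3: Rao, Abara, Blom — 3 fencers.

3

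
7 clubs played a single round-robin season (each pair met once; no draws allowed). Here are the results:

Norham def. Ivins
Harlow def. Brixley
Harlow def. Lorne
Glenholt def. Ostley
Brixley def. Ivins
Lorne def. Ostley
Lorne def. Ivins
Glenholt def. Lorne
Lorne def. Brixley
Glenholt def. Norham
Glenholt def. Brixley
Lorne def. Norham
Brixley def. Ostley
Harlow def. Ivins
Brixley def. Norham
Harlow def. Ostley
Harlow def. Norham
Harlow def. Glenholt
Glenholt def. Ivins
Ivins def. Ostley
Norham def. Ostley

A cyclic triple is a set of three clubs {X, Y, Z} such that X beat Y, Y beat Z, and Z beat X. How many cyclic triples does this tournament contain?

0

Win totals: Norham 2, Ostley 0, Harlow 6, Brixley 3, Ivins 1, Lorne 4, Glenholt 5.
A club with w wins dominates both others in C(w,2) triples; summing gives 1 + 0 + 15 + 3 + 0 + 6 + 10 = 35 transitive triples.
Total triples C(7,3) = 35, so cyclic triples = 35 − 35 = 0.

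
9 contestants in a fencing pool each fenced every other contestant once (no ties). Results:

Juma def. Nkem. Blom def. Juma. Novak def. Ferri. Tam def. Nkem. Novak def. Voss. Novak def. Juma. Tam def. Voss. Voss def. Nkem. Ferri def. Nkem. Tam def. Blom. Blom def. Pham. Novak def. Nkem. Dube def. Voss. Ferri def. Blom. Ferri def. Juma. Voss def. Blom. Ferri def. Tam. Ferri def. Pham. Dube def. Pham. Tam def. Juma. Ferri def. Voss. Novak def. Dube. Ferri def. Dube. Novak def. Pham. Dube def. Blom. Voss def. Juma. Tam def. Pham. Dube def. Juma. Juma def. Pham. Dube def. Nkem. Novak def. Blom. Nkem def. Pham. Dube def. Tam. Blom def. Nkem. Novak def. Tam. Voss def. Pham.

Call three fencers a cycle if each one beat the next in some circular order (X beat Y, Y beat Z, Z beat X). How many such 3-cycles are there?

0

Win totals: Voss 4, Blom 3, Pham 0, Dube 6, Juma 2, Nkem 1, Tam 5, Ferri 7, Novak 8.
A fencer with w wins dominates both others in C(w,2) triples; summing gives 6 + 3 + 0 + 15 + 1 + 0 + 10 + 21 + 28 = 84 transitive triples.
Total triples C(9,3) = 84, so cyclic triples = 84 − 84 = 0.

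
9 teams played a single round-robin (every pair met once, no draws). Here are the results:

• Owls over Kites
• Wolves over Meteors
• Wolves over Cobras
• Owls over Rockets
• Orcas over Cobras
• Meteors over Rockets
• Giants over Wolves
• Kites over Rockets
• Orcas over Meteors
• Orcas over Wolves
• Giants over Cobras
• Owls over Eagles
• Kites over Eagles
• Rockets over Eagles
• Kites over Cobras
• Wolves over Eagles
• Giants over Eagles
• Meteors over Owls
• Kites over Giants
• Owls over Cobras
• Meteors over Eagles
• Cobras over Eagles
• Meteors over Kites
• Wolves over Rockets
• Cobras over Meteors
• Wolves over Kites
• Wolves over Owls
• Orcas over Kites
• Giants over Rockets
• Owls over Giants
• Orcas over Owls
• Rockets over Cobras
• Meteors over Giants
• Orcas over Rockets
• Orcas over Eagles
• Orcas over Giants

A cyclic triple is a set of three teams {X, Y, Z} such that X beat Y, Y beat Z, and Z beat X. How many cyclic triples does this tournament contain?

7

Win totals: Owls 5, Orcas 8, Cobras 2, Giants 4, Kites 4, Wolves 6, Meteors 5, Eagles 0, Rockets 2.
A team with w wins dominates both others in C(w,2) triples; summing gives 10 + 28 + 1 + 6 + 6 + 15 + 10 + 0 + 1 = 77 transitive triples.
Total triples C(9,3) = 84, so cyclic triples = 84 − 77 = 7.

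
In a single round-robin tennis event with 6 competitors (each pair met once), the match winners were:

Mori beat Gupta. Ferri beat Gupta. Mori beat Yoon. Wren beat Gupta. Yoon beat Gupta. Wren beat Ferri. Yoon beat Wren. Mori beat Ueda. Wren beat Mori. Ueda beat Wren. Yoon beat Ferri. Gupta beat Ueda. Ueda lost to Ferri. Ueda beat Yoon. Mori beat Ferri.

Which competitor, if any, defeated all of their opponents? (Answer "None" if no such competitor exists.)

None

Highest win total is Mori with 4 (out of 5 possible).
Mori lost to Wren, so no competitor went undefeated.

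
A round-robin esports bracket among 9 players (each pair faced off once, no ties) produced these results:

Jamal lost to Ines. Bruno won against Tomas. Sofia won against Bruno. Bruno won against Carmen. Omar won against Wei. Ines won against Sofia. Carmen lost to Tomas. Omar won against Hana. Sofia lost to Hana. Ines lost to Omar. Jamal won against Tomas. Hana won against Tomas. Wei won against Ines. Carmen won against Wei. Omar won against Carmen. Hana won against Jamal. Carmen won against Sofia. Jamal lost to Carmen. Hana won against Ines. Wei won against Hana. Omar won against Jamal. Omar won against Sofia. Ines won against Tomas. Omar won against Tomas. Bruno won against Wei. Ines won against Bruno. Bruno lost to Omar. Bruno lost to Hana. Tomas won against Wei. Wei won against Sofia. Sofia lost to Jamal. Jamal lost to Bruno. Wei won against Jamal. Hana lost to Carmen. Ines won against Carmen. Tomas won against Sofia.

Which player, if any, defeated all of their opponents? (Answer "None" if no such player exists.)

Omar

Omar has 8 wins out of 8 opponents — a perfect record.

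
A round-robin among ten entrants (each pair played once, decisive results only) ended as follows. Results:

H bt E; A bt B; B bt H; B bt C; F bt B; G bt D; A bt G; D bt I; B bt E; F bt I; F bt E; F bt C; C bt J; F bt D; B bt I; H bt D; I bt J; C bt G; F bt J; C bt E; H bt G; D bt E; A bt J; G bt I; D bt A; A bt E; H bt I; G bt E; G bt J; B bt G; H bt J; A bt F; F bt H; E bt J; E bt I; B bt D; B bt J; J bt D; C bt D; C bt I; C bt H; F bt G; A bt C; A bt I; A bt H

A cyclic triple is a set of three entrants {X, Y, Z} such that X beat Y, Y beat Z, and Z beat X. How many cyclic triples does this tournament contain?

8

Win totals: A 8, B 7, C 6, D 3, E 2, F 8, G 4, H 5, I 1, J 1.
An entrant with w wins dominates both others in C(w,2) triples; summing gives 28 + 21 + 15 + 3 + 1 + 28 + 6 + 10 + 0 + 0 = 112 transitive triples.
Total triples C(10,3) = 120, so cyclic triples = 120 − 112 = 8.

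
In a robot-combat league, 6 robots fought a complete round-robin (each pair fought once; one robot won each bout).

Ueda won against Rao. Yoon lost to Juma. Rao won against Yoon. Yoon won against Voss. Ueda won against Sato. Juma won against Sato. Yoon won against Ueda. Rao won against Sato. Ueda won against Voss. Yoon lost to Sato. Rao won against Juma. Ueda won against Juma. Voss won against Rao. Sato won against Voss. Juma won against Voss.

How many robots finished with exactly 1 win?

Win totals: Voss 1, Rao 3, Yoon 2, Sato 2, Juma 3, Ueda 4.
Exactly 1: Voss — 1 robot.

1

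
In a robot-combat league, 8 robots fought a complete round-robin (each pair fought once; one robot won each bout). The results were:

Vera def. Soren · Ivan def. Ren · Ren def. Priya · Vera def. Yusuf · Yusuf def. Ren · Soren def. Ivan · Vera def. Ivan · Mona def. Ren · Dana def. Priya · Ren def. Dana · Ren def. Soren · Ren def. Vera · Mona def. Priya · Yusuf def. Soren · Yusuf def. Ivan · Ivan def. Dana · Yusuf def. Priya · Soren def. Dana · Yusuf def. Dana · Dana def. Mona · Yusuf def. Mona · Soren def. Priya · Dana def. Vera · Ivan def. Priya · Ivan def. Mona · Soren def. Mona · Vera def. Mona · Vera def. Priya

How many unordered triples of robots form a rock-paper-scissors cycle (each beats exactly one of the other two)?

9

Win totals: Soren 4, Ren 4, Ivan 4, Dana 3, Yusuf 6, Mona 2, Priya 0, Vera 5.
A robot with w wins dominates both others in C(w,2) triples; summing gives 6 + 6 + 6 + 3 + 15 + 1 + 0 + 10 = 47 transitive triples.
Total triples C(8,3) = 56, so cyclic triples = 56 − 47 = 9.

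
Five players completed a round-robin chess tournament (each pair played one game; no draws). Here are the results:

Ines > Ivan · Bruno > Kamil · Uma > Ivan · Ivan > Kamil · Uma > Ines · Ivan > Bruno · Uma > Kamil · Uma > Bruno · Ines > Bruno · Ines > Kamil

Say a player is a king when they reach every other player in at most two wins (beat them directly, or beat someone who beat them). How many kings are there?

Ivan cannot reach Uma, Ines in two steps.
Uma reaches everyone (king).
Kamil cannot reach Ivan, Uma, Ines, Bruno in two steps.
Ines cannot reach Uma in two steps.
Bruno cannot reach Ivan, Uma, Ines in two steps.
Kings: Uma — 1.

1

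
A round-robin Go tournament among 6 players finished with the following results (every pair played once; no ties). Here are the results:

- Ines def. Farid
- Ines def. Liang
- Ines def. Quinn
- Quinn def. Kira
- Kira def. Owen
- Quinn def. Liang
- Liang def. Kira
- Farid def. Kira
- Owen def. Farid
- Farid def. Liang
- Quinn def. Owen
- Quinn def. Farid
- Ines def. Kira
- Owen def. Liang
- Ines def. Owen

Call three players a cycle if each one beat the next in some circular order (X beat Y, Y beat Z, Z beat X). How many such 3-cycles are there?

Of the C(6,3) = 20 triples, the cyclic ones are: {Owen, Kira, Farid}; {Owen, Kira, Liang}.
That is 2.

2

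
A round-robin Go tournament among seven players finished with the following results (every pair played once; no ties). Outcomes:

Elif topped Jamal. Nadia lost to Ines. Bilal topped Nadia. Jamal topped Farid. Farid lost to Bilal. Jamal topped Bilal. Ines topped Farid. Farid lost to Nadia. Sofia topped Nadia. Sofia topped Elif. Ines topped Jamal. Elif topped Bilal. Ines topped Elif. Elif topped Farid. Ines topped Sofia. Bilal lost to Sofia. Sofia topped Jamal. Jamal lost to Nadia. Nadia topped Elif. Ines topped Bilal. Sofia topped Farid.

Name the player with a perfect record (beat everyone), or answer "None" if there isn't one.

Ines

Ines has 6 wins out of 6 opponents — a perfect record.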